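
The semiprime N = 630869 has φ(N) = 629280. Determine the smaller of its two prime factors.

761

φ(n) = (p−1)(q−1) = n − (p+q) + 1, so p + q = 630869 − 629280 + 1 = 1590.
p and q are the roots of t² − 1590t + 630869 = 0.
Discriminant: 1590² − 4·630869 = 2528100 − 2523476 = 4624; √4624 = 68.
q = (1590 − 68)/2 = 761, p = (1590 + 68)/2 = 829.
Check: 761 · 829 = 630869.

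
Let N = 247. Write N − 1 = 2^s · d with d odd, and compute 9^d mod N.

247 − 1 = 246 = 2^1 · 123, so d = 123.
9^1 ≡ 9 (mod 247)
9^2 ≡ 9^2 = 81 ≡ 81 (mod 247)
9^4 ≡ 81^2 = 6561 ≡ 139 (mod 247)
9^8 ≡ 139^2 = 19321 ≡ 55 (mod 247)
9^16 ≡ 55^2 = 3025 ≡ 61 (mod 247)
9^32 ≡ 61^2 = 3721 ≡ 16 (mod 247)
9^64 ≡ 16^2 = 256 ≡ 9 (mod 247)
123 = 64 + 32 + 16 + 8 + 2 + 1 in binary powers of 2.
So 9^123 ≡ 9 · 16 · 61 · 55 · 81 · 9 ≡ 144 (mod 247).
Squaring chain: 144; never reaches −1, so base 9 is a Miller–Rabin witness that 247 is composite.

144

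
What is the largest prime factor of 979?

979 = 11 · 89
89 is prime.
So 979 = 11 · 89; the largest prime factor is 89.

89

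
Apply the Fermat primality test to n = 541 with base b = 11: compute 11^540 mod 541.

11^1 ≡ 11 (mod 541)
11^2 ≡ 11^2 = 121 ≡ 121 (mod 541)
11^4 ≡ 121^2 = 14641 ≡ 34 (mod 541)
11^8 ≡ 34^2 = 1156 ≡ 74 (mod 541)
11^16 ≡ 74^2 = 5476 ≡ 66 (mod 541)
11^32 ≡ 66^2 = 4356 ≡ 28 (mod 541)
11^64 ≡ 28^2 = 784 ≡ 243 (mod 541)
11^128 ≡ 243^2 = 59049 ≡ 80 (mod 541)
11^256 ≡ 80^2 = 6400 ≡ 449 (mod 541)
11^512 ≡ 449^2 = 201601 ≡ 349 (mod 541)
540 = 512 + 16 + 8 + 4 in binary powers of 2.
So 11^540 ≡ 349 · 66 · 74 · 34 ≡ 1 (mod 541).
Since the result is 1, base 11 gives no evidence that 541 is composite.

1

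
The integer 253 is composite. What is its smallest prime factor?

11

253 is odd.
Digit sum 10, not divisible by 3.
Ends in 3: not divisible by 5.
7: 253 = 7·36 + 1
11: 253 = 11·23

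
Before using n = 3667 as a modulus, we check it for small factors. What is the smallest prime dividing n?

3667 is odd.
Digit sum 22, not divisible by 3.
Ends in 7: not divisible by 5.
7: 3667 = 7·523 + 6
11: 3667 = 11·333 + 4
13: 3667 = 13·282 + 1
17: 3667 = 17·215 + 12
19: 3667 = 19·193

19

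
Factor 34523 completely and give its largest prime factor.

79

34523 = 19 · 1817
1817 = 23 · 79
79 is prime.
So 34523 = 19 · 23 · 79; the largest prime factor is 79.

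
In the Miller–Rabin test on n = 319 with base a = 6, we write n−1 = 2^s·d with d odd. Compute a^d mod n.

319 − 1 = 318 = 2^1 · 159, so d = 159.
6^1 ≡ 6 (mod 319)
6^2 ≡ 6^2 = 36 ≡ 36 (mod 319)
6^4 ≡ 36^2 = 1296 ≡ 20 (mod 319)
6^8 ≡ 20^2 = 400 ≡ 81 (mod 319)
6^16 ≡ 81^2 = 6561 ≡ 181 (mod 319)
6^32 ≡ 181^2 = 32761 ≡ 223 (mod 319)
6^64 ≡ 223^2 = 49729 ≡ 284 (mod 319)
6^128 ≡ 284^2 = 80656 ≡ 268 (mod 319)
159 = 128 + 16 + 8 + 4 + 2 + 1 in binary powers of 2.
So 6^159 ≡ 268 · 181 · 81 · 20 · 36 · 6 ≡ 178 (mod 319).
Squaring chain: 178; never reaches −1, so base 6 is a Miller–Rabin witness that 319 is composite.

178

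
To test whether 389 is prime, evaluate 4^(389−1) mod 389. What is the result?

1

4^1 ≡ 4 (mod 389)
4^2 ≡ 4^2 = 16 ≡ 16 (mod 389)
4^4 ≡ 16^2 = 256 ≡ 256 (mod 389)
4^8 ≡ 256^2 = 65536 ≡ 184 (mod 389)
4^16 ≡ 184^2 = 33856 ≡ 13 (mod 389)
4^32 ≡ 13^2 = 169 ≡ 169 (mod 389)
4^64 ≡ 169^2 = 28561 ≡ 164 (mod 389)
4^128 ≡ 164^2 = 26896 ≡ 55 (mod 389)
4^256 ≡ 55^2 = 3025 ≡ 302 (mod 389)
388 = 256 + 128 + 4 in binary powers of 2.
So 4^388 ≡ 302 · 55 · 256 ≡ 1 (mod 389).
Since the result is 1, base 4 gives no evidence that 389 is composite.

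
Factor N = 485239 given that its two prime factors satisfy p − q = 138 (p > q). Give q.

631

Since p = q + 138, we have 485239 = q(q + 138), so q² + 138q − 485239 = 0.
Discriminant: 138² + 4·485239 = 19044 + 1940956 = 1960000; √1960000 = 1400.
q = (−138 + 1400)/2 = 631, and p = q + 138 = 769.
Check: 631 · 769 = 485239.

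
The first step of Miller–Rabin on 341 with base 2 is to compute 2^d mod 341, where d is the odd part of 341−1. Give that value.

341 − 1 = 340 = 2^2 · 85, so d = 85.
2^1 ≡ 2 (mod 341)
2^2 ≡ 2^2 = 4 ≡ 4 (mod 341)
2^4 ≡ 4^2 = 16 ≡ 16 (mod 341)
2^8 ≡ 16^2 = 256 ≡ 256 (mod 341)
2^16 ≡ 256^2 = 65536 ≡ 64 (mod 341)
2^32 ≡ 64^2 = 4096 ≡ 4 (mod 341)
2^64 ≡ 4^2 = 16 ≡ 16 (mod 341)
85 = 64 + 16 + 4 + 1 in binary powers of 2.
So 2^85 ≡ 16 · 64 · 16 · 2 ≡ 32 (mod 341).
Squaring chain: 32 → 1; never reaches −1, so base 2 is a Miller–Rabin witness that 341 is composite.

32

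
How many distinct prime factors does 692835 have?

6

692835 = 3 · 230945
230945 = 5 · 46189
46189 = 11 · 4199
4199 = 13 · 323
323 = 17 · 19
692835 = 3 · 5 · 11 · 13 · 17 · 19, which has 6 distinct prime factors.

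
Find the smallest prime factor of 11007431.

89

11007431 is odd.
Digit sum 17, not divisible by 3.
Ends in 1: not divisible by 5.
7: 11007431 = 7·1572490 + 1
11: 11007431 = 11·1000675 + 6
13: 11007431 = 13·846725 + 6
17: 11007431 = 17·647495 + 16
19: 11007431 = 19·579338 + 9
23: 11007431 = 23·478583 + 22
29: 11007431 = 29·379566 + 17
31: 11007431 = 31·355078 + 13
37: 11007431 = 37·297498 + 5
41: 11007431 = 41·268473 + 38
43: 11007431 = 43·255986 + 33
47: 11007431 = 47·234200 + 31
53: 11007431 = 53·207687 + 20
59: 11007431 = 59·186566 + 37
61: 11007431 = 61·180449 + 42
67: 11007431 = 67·164290 + 1
71: 11007431 = 71·155034 + 17
73: 11007431 = 73·150786 + 53
79: 11007431 = 79·139334 + 45
83: 11007431 = 83·132619 + 54
89: 11007431 = 89·123679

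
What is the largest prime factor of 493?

493 = 17 · 29
29 is prime.
So 493 = 17 · 29; the largest prime factor is 29.

29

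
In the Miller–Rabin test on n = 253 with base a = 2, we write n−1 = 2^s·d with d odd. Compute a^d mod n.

118

253 − 1 = 252 = 2^2 · 63, so d = 63.
2^1 ≡ 2 (mod 253)
2^2 ≡ 2^2 = 4 ≡ 4 (mod 253)
2^4 ≡ 4^2 = 16 ≡ 16 (mod 253)
2^8 ≡ 16^2 = 256 ≡ 3 (mod 253)
2^16 ≡ 3^2 = 9 ≡ 9 (mod 253)
2^32 ≡ 9^2 = 81 ≡ 81 (mod 253)
63 = 32 + 16 + 8 + 4 + 2 + 1 in binary powers of 2.
So 2^63 ≡ 81 · 9 · 3 · 16 · 4 · 2 ≡ 118 (mod 253).
Squaring chain: 118 → 9; never reaches −1, so base 2 is a Miller–Rabin witness that 253 is composite.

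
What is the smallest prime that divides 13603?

13603 is odd.
Digit sum 13, not divisible by 3.
Ends in 3: not divisible by 5.
7: 13603 = 7·1943 + 2
11: 13603 = 11·1236 + 7
13: 13603 = 13·1046 + 5
17: 13603 = 17·800 + 3
19: 13603 = 19·715 + 18
23: 13603 = 23·591 + 10
29: 13603 = 29·469 + 2
31: 13603 = 31·438 + 25
37: 13603 = 37·367 + 24
41: 13603 = 41·331 + 32
43: 13603 = 43·316 + 15
47: 13603 = 47·289 + 20
53: 13603 = 53·256 + 35
59: 13603 = 59·230 + 33
61: 13603 = 61·223

61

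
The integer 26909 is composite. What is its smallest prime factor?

26909 is odd.
Digit sum 26, not divisible by 3.
Ends in 9: not divisible by 5.
7: 26909 = 7·3844 + 1
11: 26909 = 11·2446 + 3
13: 26909 = 13·2069 + 12
17: 26909 = 17·1582 + 15
19: 26909 = 19·1416 + 5
23: 26909 = 23·1169 + 22
29: 26909 = 29·927 + 26
31: 26909 = 31·868 + 1
37: 26909 = 37·727 + 10
41: 26909 = 41·656 + 13
43: 26909 = 43·625 + 34
47: 26909 = 47·572 + 25
53: 26909 = 53·507 + 38
59: 26909 = 59·456 + 5
61: 26909 = 61·441 + 8
67: 26909 = 67·401 + 42
71: 26909 = 71·379

71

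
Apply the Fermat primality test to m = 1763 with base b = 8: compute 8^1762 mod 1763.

1417

8^1 ≡ 8 (mod 1763)
8^2 ≡ 8^2 = 64 ≡ 64 (mod 1763)
8^4 ≡ 64^2 = 4096 ≡ 570 (mod 1763)
8^8 ≡ 570^2 = 324900 ≡ 508 (mod 1763)
8^16 ≡ 508^2 = 258064 ≡ 666 (mod 1763)
8^32 ≡ 666^2 = 443556 ≡ 1043 (mod 1763)
8^64 ≡ 1043^2 = 1087849 ≡ 78 (mod 1763)
8^128 ≡ 78^2 = 6084 ≡ 795 (mod 1763)
8^256 ≡ 795^2 = 632025 ≡ 871 (mod 1763)
8^512 ≡ 871^2 = 758641 ≡ 551 (mod 1763)
8^1024 ≡ 551^2 = 303601 ≡ 365 (mod 1763)
1762 = 1024 + 512 + 128 + 64 + 32 + 2 in binary powers of 2.
So 8^1762 ≡ 365 · 551 · 795 · 78 · 1043 · 64 ≡ 1417 (mod 1763).
Since 1417 ≠ 1, base 8 is a Fermat witness: 1763 is composite.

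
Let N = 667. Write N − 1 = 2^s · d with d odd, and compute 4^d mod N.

179

667 − 1 = 666 = 2^1 · 333, so d = 333.
4^1 ≡ 4 (mod 667)
4^2 ≡ 4^2 = 16 ≡ 16 (mod 667)
4^4 ≡ 16^2 = 256 ≡ 256 (mod 667)
4^8 ≡ 256^2 = 65536 ≡ 170 (mod 667)
4^16 ≡ 170^2 = 28900 ≡ 219 (mod 667)
4^32 ≡ 219^2 = 47961 ≡ 604 (mod 667)
4^64 ≡ 604^2 = 364816 ≡ 634 (mod 667)
4^128 ≡ 634^2 = 401956 ≡ 422 (mod 667)
4^256 ≡ 422^2 = 178084 ≡ 662 (mod 667)
333 = 256 + 64 + 8 + 4 + 1 in binary powers of 2.
So 4^333 ≡ 662 · 634 · 170 · 256 · 4 ≡ 179 (mod 667).
Squaring chain: 179; never reaches −1, so base 4 is a Miller–Rabin witness that 667 is composite.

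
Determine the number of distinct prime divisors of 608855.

608855 = 5 · 121771
121771 = 13 · 9367
9367 = 17 · 551
551 = 19 · 29
608855 = 5 · 13 · 17 · 19 · 29, which has 5 distinct prime factors.

5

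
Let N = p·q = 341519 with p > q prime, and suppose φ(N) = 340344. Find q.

523

φ(n) = (p−1)(q−1) = n − (p+q) + 1, so p + q = 341519 − 340344 + 1 = 1176.
p and q are the roots of t² − 1176t + 341519 = 0.
Discriminant: 1176² − 4·341519 = 1382976 − 1366076 = 16900; √16900 = 130.
q = (1176 − 130)/2 = 523, p = (1176 + 130)/2 = 653.
Check: 523 · 653 = 341519.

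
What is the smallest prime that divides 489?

489 is odd.
Digit sum 21, divisible by 3.

3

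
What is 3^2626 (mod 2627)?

3^1 ≡ 3 (mod 2627)
3^2 ≡ 3^2 = 9 ≡ 9 (mod 2627)
3^4 ≡ 9^2 = 81 ≡ 81 (mod 2627)
3^8 ≡ 81^2 = 6561 ≡ 1307 (mod 2627)
3^16 ≡ 1307^2 = 1708249 ≡ 699 (mod 2627)
3^32 ≡ 699^2 = 488601 ≡ 2606 (mod 2627)
3^64 ≡ 2606^2 = 6791236 ≡ 441 (mod 2627)
3^128 ≡ 441^2 = 194481 ≡ 83 (mod 2627)
3^256 ≡ 83^2 = 6889 ≡ 1635 (mod 2627)
3^512 ≡ 1635^2 = 2673225 ≡ 1566 (mod 2627)
3^1024 ≡ 1566^2 = 2452356 ≡ 1365 (mod 2627)
3^2048 ≡ 1365^2 = 1863225 ≡ 682 (mod 2627)
2626 = 2048 + 512 + 64 + 2 in binary powers of 2.
So 3^2626 ≡ 682 · 1566 · 441 · 9 ≡ 1920 (mod 2627).
Since 1920 ≠ 1, base 3 is a Fermat witness: 2627 is composite.

1920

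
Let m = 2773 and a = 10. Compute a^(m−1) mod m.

10^1 ≡ 10 (mod 2773)
10^2 ≡ 10^2 = 100 ≡ 100 (mod 2773)
10^4 ≡ 100^2 = 10000 ≡ 1681 (mod 2773)
10^8 ≡ 1681^2 = 2825761 ≡ 74 (mod 2773)
10^16 ≡ 74^2 = 5476 ≡ 2703 (mod 2773)
10^32 ≡ 2703^2 = 7306209 ≡ 2127 (mod 2773)
10^64 ≡ 2127^2 = 4524129 ≡ 1366 (mod 2773)
10^128 ≡ 1366^2 = 1865956 ≡ 2500 (mod 2773)
10^256 ≡ 2500^2 = 6250000 ≡ 2431 (mod 2773)
10^512 ≡ 2431^2 = 5909761 ≡ 498 (mod 2773)
10^1024 ≡ 498^2 = 248004 ≡ 1207 (mod 2773)
10^2048 ≡ 1207^2 = 1456849 ≡ 1024 (mod 2773)
2772 = 2048 + 512 + 128 + 64 + 16 + 4 in binary powers of 2.
So 10^2772 ≡ 1024 · 498 · 2500 · 1366 · 2703 · 1681 ≡ 1113 (mod 2773).
Since 1113 ≠ 1, base 10 is a Fermat witness: 2773 is composite.

1113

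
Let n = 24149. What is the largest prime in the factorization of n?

24149 = 19 · 1271
1271 = 31 · 41
41 is prime.
So 24149 = 19 · 31 · 41; the largest prime factor is 41.

41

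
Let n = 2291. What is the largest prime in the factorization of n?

79

2291 = 29 · 79
79 is prime.
So 2291 = 29 · 79; the largest prime factor is 79.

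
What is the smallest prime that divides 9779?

7

9779 is odd.
Digit sum 32, not divisible by 3.
Ends in 9: not divisible by 5.
7: 9779 = 7·1397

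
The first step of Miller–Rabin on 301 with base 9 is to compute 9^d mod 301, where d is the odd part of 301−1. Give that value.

301 − 1 = 300 = 2^2 · 75, so d = 75.
9^1 ≡ 9 (mod 301)
9^2 ≡ 9^2 = 81 ≡ 81 (mod 301)
9^4 ≡ 81^2 = 6561 ≡ 240 (mod 301)
9^8 ≡ 240^2 = 57600 ≡ 109 (mod 301)
9^16 ≡ 109^2 = 11881 ≡ 142 (mod 301)
9^32 ≡ 142^2 = 20164 ≡ 298 (mod 301)
9^64 ≡ 298^2 = 88804 ≡ 9 (mod 301)
75 = 64 + 8 + 2 + 1 in binary powers of 2.
So 9^75 ≡ 9 · 109 · 81 · 9 ≡ 274 (mod 301).
Squaring chain: 274 → 127; never reaches −1, so base 9 is a Miller–Rabin witness that 301 is composite.

274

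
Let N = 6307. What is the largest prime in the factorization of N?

6307 = 7 · 901
901 = 17 · 53
53 is prime.
So 6307 = 7 · 17 · 53; the largest prime factor is 53.

53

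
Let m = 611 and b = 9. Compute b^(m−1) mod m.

191

9^1 ≡ 9 (mod 611)
9^2 ≡ 9^2 = 81 ≡ 81 (mod 611)
9^4 ≡ 81^2 = 6561 ≡ 451 (mod 611)
9^8 ≡ 451^2 = 203401 ≡ 549 (mod 611)
9^16 ≡ 549^2 = 301401 ≡ 178 (mod 611)
9^32 ≡ 178^2 = 31684 ≡ 523 (mod 611)
9^64 ≡ 523^2 = 273529 ≡ 412 (mod 611)
9^128 ≡ 412^2 = 169744 ≡ 497 (mod 611)
9^256 ≡ 497^2 = 247009 ≡ 165 (mod 611)
9^512 ≡ 165^2 = 27225 ≡ 341 (mod 611)
610 = 512 + 64 + 32 + 2 in binary powers of 2.
So 9^610 ≡ 341 · 412 · 523 · 81 ≡ 191 (mod 611).
Since 191 ≠ 1, base 9 is a Fermat witness: 611 is composite.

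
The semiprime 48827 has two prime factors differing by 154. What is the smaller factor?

Since p = q + 154, we have 48827 = q(q + 154), so q² + 154q − 48827 = 0.
Discriminant: 154² + 4·48827 = 23716 + 195308 = 219024; √219024 = 468.
q = (−154 + 468)/2 = 157, and p = q + 154 = 311.
Check: 157 · 311 = 48827.

157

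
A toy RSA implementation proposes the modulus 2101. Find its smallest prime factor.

11

2101 is odd.
Digit sum 4, not divisible by 3.
Ends in 1: not divisible by 5.
7: 2101 = 7·300 + 1
11: 2101 = 11·191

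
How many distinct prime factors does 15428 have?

15428 = 2^2 · 3857
3857 = 7 · 551
551 = 19 · 29
15428 = 2^2 · 7 · 19 · 29, which has 4 distinct prime factors.

4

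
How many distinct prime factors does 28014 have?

28014 = 2 · 14007
14007 = 3 · 4669
4669 = 7 · 667
667 = 23 · 29
28014 = 2 · 3 · 7 · 23 · 29, which has 5 distinct prime factors.

5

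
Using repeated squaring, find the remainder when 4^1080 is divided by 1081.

200

4^1 ≡ 4 (mod 1081)
4^2 ≡ 4^2 = 16 ≡ 16 (mod 1081)
4^4 ≡ 16^2 = 256 ≡ 256 (mod 1081)
4^8 ≡ 256^2 = 65536 ≡ 676 (mod 1081)
4^16 ≡ 676^2 = 456976 ≡ 794 (mod 1081)
4^32 ≡ 794^2 = 630436 ≡ 213 (mod 1081)
4^64 ≡ 213^2 = 45369 ≡ 1048 (mod 1081)
4^128 ≡ 1048^2 = 1098304 ≡ 8 (mod 1081)
4^256 ≡ 8^2 = 64 ≡ 64 (mod 1081)
4^512 ≡ 64^2 = 4096 ≡ 853 (mod 1081)
4^1024 ≡ 853^2 = 727609 ≡ 96 (mod 1081)
1080 = 1024 + 32 + 16 + 8 in binary powers of 2.
So 4^1080 ≡ 96 · 213 · 794 · 676 ≡ 200 (mod 1081).
Since 200 ≠ 1, base 4 is a Fermat witness: 1081 is composite.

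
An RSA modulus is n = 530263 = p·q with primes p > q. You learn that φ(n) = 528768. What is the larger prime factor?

919

φ(n) = (p−1)(q−1) = n − (p+q) + 1, so p + q = 530263 − 528768 + 1 = 1496.
p and q are the roots of t² − 1496t + 530263 = 0.
Discriminant: 1496² − 4·530263 = 2238016 − 2121052 = 116964; √116964 = 342.
q = (1496 − 342)/2 = 577, p = (1496 + 342)/2 = 919.
Check: 577 · 919 = 530263.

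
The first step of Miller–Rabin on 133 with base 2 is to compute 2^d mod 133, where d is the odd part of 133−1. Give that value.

50

133 − 1 = 132 = 2^2 · 33, so d = 33.
2^1 ≡ 2 (mod 133)
2^2 ≡ 2^2 = 4 ≡ 4 (mod 133)
2^4 ≡ 4^2 = 16 ≡ 16 (mod 133)
2^8 ≡ 16^2 = 256 ≡ 123 (mod 133)
2^16 ≡ 123^2 = 15129 ≡ 100 (mod 133)
2^32 ≡ 100^2 = 10000 ≡ 25 (mod 133)
33 = 32 + 1 in binary powers of 2.
So 2^33 ≡ 25 · 2 ≡ 50 (mod 133).
Squaring chain: 50 → 106; never reaches −1, so base 2 is a Miller–Rabin witness that 133 is composite.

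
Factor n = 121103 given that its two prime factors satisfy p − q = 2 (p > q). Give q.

347

Since p = q + 2, we have 121103 = q(q + 2), so q² + 2q − 121103 = 0.
Discriminant: 2² + 4·121103 = 4 + 484412 = 484416; √484416 = 696.
q = (−2 + 696)/2 = 347, and p = q + 2 = 349.
Check: 347 · 349 = 121103.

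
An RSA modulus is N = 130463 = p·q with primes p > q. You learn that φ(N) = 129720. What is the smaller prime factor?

283

φ(n) = (p−1)(q−1) = n − (p+q) + 1, so p + q = 130463 − 129720 + 1 = 744.
p and q are the roots of t² − 744t + 130463 = 0.
Discriminant: 744² − 4·130463 = 553536 − 521852 = 31684; √31684 = 178.
q = (744 − 178)/2 = 283, p = (744 + 178)/2 = 461.
Check: 283 · 461 = 130463.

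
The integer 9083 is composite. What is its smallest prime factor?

31

9083 is odd.
Digit sum 20, not divisible by 3.
Ends in 3: not divisible by 5.
7: 9083 = 7·1297 + 4
11: 9083 = 11·825 + 8
13: 9083 = 13·698 + 9
17: 9083 = 17·534 + 5
19: 9083 = 19·478 + 1
23: 9083 = 23·394 + 21
29: 9083 = 29·313 + 6
31: 9083 = 31·293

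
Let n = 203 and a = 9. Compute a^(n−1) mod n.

16

9^1 ≡ 9 (mod 203)
9^2 ≡ 9^2 = 81 ≡ 81 (mod 203)
9^4 ≡ 81^2 = 6561 ≡ 65 (mod 203)
9^8 ≡ 65^2 = 4225 ≡ 165 (mod 203)
9^16 ≡ 165^2 = 27225 ≡ 23 (mod 203)
9^32 ≡ 23^2 = 529 ≡ 123 (mod 203)
9^64 ≡ 123^2 = 15129 ≡ 107 (mod 203)
9^128 ≡ 107^2 = 11449 ≡ 81 (mod 203)
202 = 128 + 64 + 8 + 2 in binary powers of 2.
So 9^202 ≡ 81 · 107 · 165 · 81 ≡ 16 (mod 203).
Since 16 ≠ 1, base 9 is a Fermat witness: 203 is composite.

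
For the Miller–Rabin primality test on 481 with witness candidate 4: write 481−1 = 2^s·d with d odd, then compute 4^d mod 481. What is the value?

481 − 1 = 480 = 2^5 · 15, so d = 15.
4^1 ≡ 4 (mod 481)
4^2 ≡ 4^2 = 16 ≡ 16 (mod 481)
4^4 ≡ 16^2 = 256 ≡ 256 (mod 481)
4^8 ≡ 256^2 = 65536 ≡ 120 (mod 481)
15 = 8 + 4 + 2 + 1 in binary powers of 2.
So 4^15 ≡ 120 · 256 · 16 · 4 ≡ 233 (mod 481).
Squaring chain: 233 → 417 → 248 → 417 → 248; never reaches −1, so base 4 is a Miller–Rabin witness that 481 is composite.

233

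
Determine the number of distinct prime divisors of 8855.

8855 = 5 · 1771
1771 = 7 · 253
253 = 11 · 23
8855 = 5 · 7 · 11 · 23, which has 4 distinct prime factors.

4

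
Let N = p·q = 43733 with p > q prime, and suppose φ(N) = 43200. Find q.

101

φ(n) = (p−1)(q−1) = n − (p+q) + 1, so p + q = 43733 − 43200 + 1 = 534.
p and q are the roots of t² − 534t + 43733 = 0.
Discriminant: 534² − 4·43733 = 285156 − 174932 = 110224; √110224 = 332.
q = (534 − 332)/2 = 101, p = (534 + 332)/2 = 433.
Check: 101 · 433 = 43733.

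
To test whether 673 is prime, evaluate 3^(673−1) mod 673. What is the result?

1

3^1 ≡ 3 (mod 673)
3^2 ≡ 3^2 = 9 ≡ 9 (mod 673)
3^4 ≡ 9^2 = 81 ≡ 81 (mod 673)
3^8 ≡ 81^2 = 6561 ≡ 504 (mod 673)
3^16 ≡ 504^2 = 254016 ≡ 295 (mod 673)
3^32 ≡ 295^2 = 87025 ≡ 208 (mod 673)
3^64 ≡ 208^2 = 43264 ≡ 192 (mod 673)
3^128 ≡ 192^2 = 36864 ≡ 522 (mod 673)
3^256 ≡ 522^2 = 272484 ≡ 592 (mod 673)
3^512 ≡ 592^2 = 350464 ≡ 504 (mod 673)
672 = 512 + 128 + 32 in binary powers of 2.
So 3^672 ≡ 504 · 522 · 208 ≡ 1 (mod 673).
Since the result is 1, base 3 gives no evidence that 673 is composite.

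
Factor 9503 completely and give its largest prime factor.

9503 = 13 · 731
731 = 17 · 43
43 is prime.
So 9503 = 13 · 17 · 43; the largest prime factor is 43.

43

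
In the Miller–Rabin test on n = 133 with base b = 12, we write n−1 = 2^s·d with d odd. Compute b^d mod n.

133 − 1 = 132 = 2^2 · 33, so d = 33.
12^1 ≡ 12 (mod 133)
12^2 ≡ 12^2 = 144 ≡ 11 (mod 133)
12^4 ≡ 11^2 = 121 ≡ 121 (mod 133)
12^8 ≡ 121^2 = 14641 ≡ 11 (mod 133)
12^16 ≡ 11^2 = 121 ≡ 121 (mod 133)
12^32 ≡ 121^2 = 14641 ≡ 11 (mod 133)
33 = 32 + 1 in binary powers of 2.
So 12^33 ≡ 11 · 12 ≡ 132 (mod 133).
Since 12^d ≡ 132 (mod 133), base 12 does not prove 133 composite.

132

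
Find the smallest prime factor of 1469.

13

1469 is odd.
Digit sum 20, not divisible by 3.
Ends in 9: not divisible by 5.
7: 1469 = 7·209 + 6
11: 1469 = 11·133 + 6
13: 1469 = 13·113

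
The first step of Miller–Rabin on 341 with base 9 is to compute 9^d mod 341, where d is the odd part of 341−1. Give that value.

67

341 − 1 = 340 = 2^2 · 85, so d = 85.
9^1 ≡ 9 (mod 341)
9^2 ≡ 9^2 = 81 ≡ 81 (mod 341)
9^4 ≡ 81^2 = 6561 ≡ 82 (mod 341)
9^8 ≡ 82^2 = 6724 ≡ 245 (mod 341)
9^16 ≡ 245^2 = 60025 ≡ 9 (mod 341)
9^32 ≡ 9^2 = 81 ≡ 81 (mod 341)
9^64 ≡ 81^2 = 6561 ≡ 82 (mod 341)
85 = 64 + 16 + 4 + 1 in binary powers of 2.
So 9^85 ≡ 82 · 9 · 82 · 9 ≡ 67 (mod 341).
Squaring chain: 67 → 56; never reaches −1, so base 9 is a Miller–Rabin witness that 341 is composite.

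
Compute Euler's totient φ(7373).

7200

Factor: 7373 = 73 · 101.
φ(7373) = (73−1) · (101−1) = 72 · 100 = 7200.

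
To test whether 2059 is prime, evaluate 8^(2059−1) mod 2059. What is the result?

1971

8^1 ≡ 8 (mod 2059)
8^2 ≡ 8^2 = 64 ≡ 64 (mod 2059)
8^4 ≡ 64^2 = 4096 ≡ 2037 (mod 2059)
8^8 ≡ 2037^2 = 4149369 ≡ 484 (mod 2059)
8^16 ≡ 484^2 = 234256 ≡ 1589 (mod 2059)
8^32 ≡ 1589^2 = 2524921 ≡ 587 (mod 2059)
8^64 ≡ 587^2 = 344569 ≡ 716 (mod 2059)
8^128 ≡ 716^2 = 512656 ≡ 2024 (mod 2059)
8^256 ≡ 2024^2 = 4096576 ≡ 1225 (mod 2059)
8^512 ≡ 1225^2 = 1500625 ≡ 1673 (mod 2059)
8^1024 ≡ 1673^2 = 2798929 ≡ 748 (mod 2059)
8^2048 ≡ 748^2 = 559504 ≡ 1515 (mod 2059)
2058 = 2048 + 8 + 2 in binary powers of 2.
So 8^2058 ≡ 1515 · 484 · 64 ≡ 1971 (mod 2059).
Since 1971 ≠ 1, base 8 is a Fermat witness: 2059 is composite.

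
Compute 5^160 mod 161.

5^1 ≡ 5 (mod 161)
5^2 ≡ 5^2 = 25 ≡ 25 (mod 161)
5^4 ≡ 25^2 = 625 ≡ 142 (mod 161)
5^8 ≡ 142^2 = 20164 ≡ 39 (mod 161)
5^16 ≡ 39^2 = 1521 ≡ 72 (mod 161)
5^32 ≡ 72^2 = 5184 ≡ 32 (mod 161)
5^64 ≡ 32^2 = 1024 ≡ 58 (mod 161)
5^128 ≡ 58^2 = 3364 ≡ 144 (mod 161)
160 = 128 + 32 in binary powers of 2.
So 5^160 ≡ 144 · 32 ≡ 100 (mod 161).
Since 100 ≠ 1, base 5 is a Fermat witness: 161 is composite.

100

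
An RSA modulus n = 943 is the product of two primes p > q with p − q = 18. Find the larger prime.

Since p = q + 18, we have 943 = q(q + 18), so q² + 18q − 943 = 0.
Discriminant: 18² + 4·943 = 324 + 3772 = 4096; √4096 = 64.
q = (−18 + 64)/2 = 23, and p = q + 18 = 41.
Check: 23 · 41 = 943.

41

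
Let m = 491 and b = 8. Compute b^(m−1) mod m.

1

8^1 ≡ 8 (mod 491)
8^2 ≡ 8^2 = 64 ≡ 64 (mod 491)
8^4 ≡ 64^2 = 4096 ≡ 168 (mod 491)
8^8 ≡ 168^2 = 28224 ≡ 237 (mod 491)
8^16 ≡ 237^2 = 56169 ≡ 195 (mod 491)
8^32 ≡ 195^2 = 38025 ≡ 218 (mod 491)
8^64 ≡ 218^2 = 47524 ≡ 388 (mod 491)
8^128 ≡ 388^2 = 150544 ≡ 298 (mod 491)
8^256 ≡ 298^2 = 88804 ≡ 424 (mod 491)
490 = 256 + 128 + 64 + 32 + 8 + 2 in binary powers of 2.
So 8^490 ≡ 424 · 298 · 388 · 218 · 237 · 64 ≡ 1 (mod 491).
Since the result is 1, base 8 gives no evidence that 491 is composite.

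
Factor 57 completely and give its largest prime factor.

19

57 = 3 · 19
19 is prime.
So 57 = 3 · 19; the largest prime factor is 19.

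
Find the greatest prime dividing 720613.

720613 = 17 · 42389
42389 = 19 · 2231
2231 = 23 · 97
97 is prime.
So 720613 = 17 · 19 · 23 · 97; the largest prime factor is 97.

97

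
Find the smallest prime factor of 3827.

3827 is odd.
Digit sum 20, not divisible by 3.
Ends in 7: not divisible by 5.
7: 3827 = 7·546 + 5
11: 3827 = 11·347 + 10
13: 3827 = 13·294 + 5
17: 3827 = 17·225 + 2
19: 3827 = 19·201 + 8
23: 3827 = 23·166 + 9
29: 3827 = 29·131 + 28
31: 3827 = 31·123 + 14
37: 3827 = 37·103 + 16
41: 3827 = 41·93 + 14
43: 3827 = 43·89

43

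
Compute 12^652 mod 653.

12^1 ≡ 12 (mod 653)
12^2 ≡ 12^2 = 144 ≡ 144 (mod 653)
12^4 ≡ 144^2 = 20736 ≡ 493 (mod 653)
12^8 ≡ 493^2 = 243049 ≡ 133 (mod 653)
12^16 ≡ 133^2 = 17689 ≡ 58 (mod 653)
12^32 ≡ 58^2 = 3364 ≡ 99 (mod 653)
12^64 ≡ 99^2 = 9801 ≡ 6 (mod 653)
12^128 ≡ 6^2 = 36 ≡ 36 (mod 653)
12^256 ≡ 36^2 = 1296 ≡ 643 (mod 653)
12^512 ≡ 643^2 = 413449 ≡ 100 (mod 653)
652 = 512 + 128 + 8 + 4 in binary powers of 2.
So 12^652 ≡ 100 · 36 · 133 · 493 ≡ 1 (mod 653).
Since the result is 1, base 12 gives no evidence that 653 is composite.

1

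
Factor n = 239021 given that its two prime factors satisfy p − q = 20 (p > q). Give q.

479

Since p = q + 20, we have 239021 = q(q + 20), so q² + 20q − 239021 = 0.
Discriminant: 20² + 4·239021 = 400 + 956084 = 956484; √956484 = 978.
q = (−20 + 978)/2 = 479, and p = q + 20 = 499.
Check: 479 · 499 = 239021.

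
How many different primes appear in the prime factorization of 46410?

6

46410 = 2 · 23205
23205 = 3 · 7735
7735 = 5 · 1547
1547 = 7 · 221
221 = 13 · 17
46410 = 2 · 3 · 5 · 7 · 13 · 17, which has 6 distinct prime factors.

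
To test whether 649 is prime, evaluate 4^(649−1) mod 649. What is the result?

559

4^1 ≡ 4 (mod 649)
4^2 ≡ 4^2 = 16 ≡ 16 (mod 649)
4^4 ≡ 16^2 = 256 ≡ 256 (mod 649)
4^8 ≡ 256^2 = 65536 ≡ 636 (mod 649)
4^16 ≡ 636^2 = 404496 ≡ 169 (mod 649)
4^32 ≡ 169^2 = 28561 ≡ 5 (mod 649)
4^64 ≡ 5^2 = 25 ≡ 25 (mod 649)
4^128 ≡ 25^2 = 625 ≡ 625 (mod 649)
4^256 ≡ 625^2 = 390625 ≡ 576 (mod 649)
4^512 ≡ 576^2 = 331776 ≡ 137 (mod 649)
648 = 512 + 128 + 8 in binary powers of 2.
So 4^648 ≡ 137 · 625 · 636 ≡ 559 (mod 649).
Since 559 ≠ 1, base 4 is a Fermat witness: 649 is composite.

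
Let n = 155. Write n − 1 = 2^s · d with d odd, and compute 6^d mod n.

155 − 1 = 154 = 2^1 · 77, so d = 77.
6^1 ≡ 6 (mod 155)
6^2 ≡ 6^2 = 36 ≡ 36 (mod 155)
6^4 ≡ 36^2 = 1296 ≡ 56 (mod 155)
6^8 ≡ 56^2 = 3136 ≡ 36 (mod 155)
6^16 ≡ 36^2 = 1296 ≡ 56 (mod 155)
6^32 ≡ 56^2 = 3136 ≡ 36 (mod 155)
6^64 ≡ 36^2 = 1296 ≡ 56 (mod 155)
77 = 64 + 8 + 4 + 1 in binary powers of 2.
So 6^77 ≡ 56 · 36 · 56 · 6 ≡ 26 (mod 155).
Squaring chain: 26; never reaches −1, so base 6 is a Miller–Rabin witness that 155 is composite.

26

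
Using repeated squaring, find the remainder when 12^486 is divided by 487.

1

12^1 ≡ 12 (mod 487)
12^2 ≡ 12^2 = 144 ≡ 144 (mod 487)
12^4 ≡ 144^2 = 20736 ≡ 282 (mod 487)
12^8 ≡ 282^2 = 79524 ≡ 143 (mod 487)
12^16 ≡ 143^2 = 20449 ≡ 482 (mod 487)
12^32 ≡ 482^2 = 232324 ≡ 25 (mod 487)
12^64 ≡ 25^2 = 625 ≡ 138 (mod 487)
12^128 ≡ 138^2 = 19044 ≡ 51 (mod 487)
12^256 ≡ 51^2 = 2601 ≡ 166 (mod 487)
486 = 256 + 128 + 64 + 32 + 4 + 2 in binary powers of 2.
So 12^486 ≡ 166 · 51 · 138 · 25 · 282 · 144 ≡ 1 (mod 487).
Since the result is 1, base 12 gives no evidence that 487 is composite.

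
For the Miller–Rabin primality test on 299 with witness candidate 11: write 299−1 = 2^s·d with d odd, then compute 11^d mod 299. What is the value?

299 − 1 = 298 = 2^1 · 149, so d = 149.
11^1 ≡ 11 (mod 299)
11^2 ≡ 11^2 = 121 ≡ 121 (mod 299)
11^4 ≡ 121^2 = 14641 ≡ 289 (mod 299)
11^8 ≡ 289^2 = 83521 ≡ 100 (mod 299)
11^16 ≡ 100^2 = 10000 ≡ 133 (mod 299)
11^32 ≡ 133^2 = 17689 ≡ 48 (mod 299)
11^64 ≡ 48^2 = 2304 ≡ 211 (mod 299)
11^128 ≡ 211^2 = 44521 ≡ 269 (mod 299)
149 = 128 + 16 + 4 + 1 in binary powers of 2.
So 11^149 ≡ 269 · 133 · 289 · 11 ≡ 267 (mod 299).
Squaring chain: 267; never reaches −1, so base 11 is a Miller–Rabin witness that 299 is composite.

267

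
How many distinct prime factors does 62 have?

2

62 = 2 · 31
62 = 2 · 31, which has 2 distinct prime factors.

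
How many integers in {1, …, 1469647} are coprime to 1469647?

Factor: 1469647 = 97 · 109 · 139.
φ(1469647) = (97−1) · (109−1) · (139−1) = 96 · 108 · 138 = 1430784.

1430784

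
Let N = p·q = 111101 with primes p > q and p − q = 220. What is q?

241

Since p = q + 220, we have 111101 = q(q + 220), so q² + 220q − 111101 = 0.
Discriminant: 220² + 4·111101 = 48400 + 444404 = 492804; √492804 = 702.
q = (−220 + 702)/2 = 241, and p = q + 220 = 461.
Check: 241 · 461 = 111101.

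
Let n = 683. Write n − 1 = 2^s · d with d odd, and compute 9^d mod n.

1

683 − 1 = 682 = 2^1 · 341, so d = 341.
9^1 ≡ 9 (mod 683)
9^2 ≡ 9^2 = 81 ≡ 81 (mod 683)
9^4 ≡ 81^2 = 6561 ≡ 414 (mod 683)
9^8 ≡ 414^2 = 171396 ≡ 646 (mod 683)
9^16 ≡ 646^2 = 417316 ≡ 3 (mod 683)
9^32 ≡ 3^2 = 9 ≡ 9 (mod 683)
9^64 ≡ 9^2 = 81 ≡ 81 (mod 683)
9^128 ≡ 81^2 = 6561 ≡ 414 (mod 683)
9^256 ≡ 414^2 = 171396 ≡ 646 (mod 683)
341 = 256 + 64 + 16 + 4 + 1 in binary powers of 2.
So 9^341 ≡ 646 · 81 · 3 · 414 · 9 ≡ 1 (mod 683).
Since 9^d ≡ 1 (mod 683), base 9 does not prove 683 composite.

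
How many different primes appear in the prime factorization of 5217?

3

5217 = 3 · 1739
1739 = 37 · 47
5217 = 3 · 37 · 47, which has 3 distinct prime factors.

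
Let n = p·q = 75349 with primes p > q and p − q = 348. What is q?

151

Since p = q + 348, we have 75349 = q(q + 348), so q² + 348q − 75349 = 0.
Discriminant: 348² + 4·75349 = 121104 + 301396 = 422500; √422500 = 650.
q = (−348 + 650)/2 = 151, and p = q + 348 = 499.
Check: 151 · 499 = 75349.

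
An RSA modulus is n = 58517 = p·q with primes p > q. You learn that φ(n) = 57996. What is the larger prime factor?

359

φ(n) = (p−1)(q−1) = n − (p+q) + 1, so p + q = 58517 − 57996 + 1 = 522.
p and q are the roots of t² − 522t + 58517 = 0.
Discriminant: 522² − 4·58517 = 272484 − 234068 = 38416; √38416 = 196.
q = (522 − 196)/2 = 163, p = (522 + 196)/2 = 359.
Check: 163 · 359 = 58517.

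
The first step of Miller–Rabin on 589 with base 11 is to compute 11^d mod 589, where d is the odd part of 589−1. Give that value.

589 − 1 = 588 = 2^2 · 147, so d = 147.
11^1 ≡ 11 (mod 589)
11^2 ≡ 11^2 = 121 ≡ 121 (mod 589)
11^4 ≡ 121^2 = 14641 ≡ 505 (mod 589)
11^8 ≡ 505^2 = 255025 ≡ 577 (mod 589)
11^16 ≡ 577^2 = 332929 ≡ 144 (mod 589)
11^32 ≡ 144^2 = 20736 ≡ 121 (mod 589)
11^64 ≡ 121^2 = 14641 ≡ 505 (mod 589)
11^128 ≡ 505^2 = 255025 ≡ 577 (mod 589)
147 = 128 + 16 + 2 + 1 in binary powers of 2.
So 11^147 ≡ 577 · 144 · 121 · 11 ≡ 77 (mod 589).
Squaring chain: 77 → 39; never reaches −1, so base 11 is a Miller–Rabin witness that 589 is composite.

77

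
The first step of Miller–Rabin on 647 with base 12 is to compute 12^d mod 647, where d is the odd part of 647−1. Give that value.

647 − 1 = 646 = 2^1 · 323, so d = 323.
12^1 ≡ 12 (mod 647)
12^2 ≡ 12^2 = 144 ≡ 144 (mod 647)
12^4 ≡ 144^2 = 20736 ≡ 32 (mod 647)
12^8 ≡ 32^2 = 1024 ≡ 377 (mod 647)
12^16 ≡ 377^2 = 142129 ≡ 436 (mod 647)
12^32 ≡ 436^2 = 190096 ≡ 525 (mod 647)
12^64 ≡ 525^2 = 275625 ≡ 3 (mod 647)
12^128 ≡ 3^2 = 9 ≡ 9 (mod 647)
12^256 ≡ 9^2 = 81 ≡ 81 (mod 647)
323 = 256 + 64 + 2 + 1 in binary powers of 2.
So 12^323 ≡ 81 · 3 · 144 · 12 ≡ 1 (mod 647).
Since 12^d ≡ 1 (mod 647), base 12 does not prove 647 composite.

1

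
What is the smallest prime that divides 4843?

29

4843 is odd.
Digit sum 19, not divisible by 3.
Ends in 3: not divisible by 5.
7: 4843 = 7·691 + 6
11: 4843 = 11·440 + 3
13: 4843 = 13·372 + 7
17: 4843 = 17·284 + 15
19: 4843 = 19·254 + 17
23: 4843 = 23·210 + 13
29: 4843 = 29·167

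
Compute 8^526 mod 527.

225

8^1 ≡ 8 (mod 527)
8^2 ≡ 8^2 = 64 ≡ 64 (mod 527)
8^4 ≡ 64^2 = 4096 ≡ 407 (mod 527)
8^8 ≡ 407^2 = 165649 ≡ 171 (mod 527)
8^16 ≡ 171^2 = 29241 ≡ 256 (mod 527)
8^32 ≡ 256^2 = 65536 ≡ 188 (mod 527)
8^64 ≡ 188^2 = 35344 ≡ 35 (mod 527)
8^128 ≡ 35^2 = 1225 ≡ 171 (mod 527)
8^256 ≡ 171^2 = 29241 ≡ 256 (mod 527)
8^512 ≡ 256^2 = 65536 ≡ 188 (mod 527)
526 = 512 + 8 + 4 + 2 in binary powers of 2.
So 8^526 ≡ 188 · 171 · 407 · 64 ≡ 225 (mod 527).
Since 225 ≠ 1, base 8 is a Fermat witness: 527 is composite.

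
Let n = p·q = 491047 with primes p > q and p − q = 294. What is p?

863

Since p = q + 294, we have 491047 = q(q + 294), so q² + 294q − 491047 = 0.
Discriminant: 294² + 4·491047 = 86436 + 1964188 = 2050624; √2050624 = 1432.
q = (−294 + 1432)/2 = 569, and p = q + 294 = 863.
Check: 569 · 863 = 491047.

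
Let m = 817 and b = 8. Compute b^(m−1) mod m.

742

8^1 ≡ 8 (mod 817)
8^2 ≡ 8^2 = 64 ≡ 64 (mod 817)
8^4 ≡ 64^2 = 4096 ≡ 11 (mod 817)
8^8 ≡ 11^2 = 121 ≡ 121 (mod 817)
8^16 ≡ 121^2 = 14641 ≡ 752 (mod 817)
8^32 ≡ 752^2 = 565504 ≡ 140 (mod 817)
8^64 ≡ 140^2 = 19600 ≡ 809 (mod 817)
8^128 ≡ 809^2 = 654481 ≡ 64 (mod 817)
8^256 ≡ 64^2 = 4096 ≡ 11 (mod 817)
8^512 ≡ 11^2 = 121 ≡ 121 (mod 817)
816 = 512 + 256 + 32 + 16 in binary powers of 2.
So 8^816 ≡ 121 · 11 · 140 · 752 ≡ 742 (mod 817).
Since 742 ≠ 1, base 8 is a Fermat witness: 817 is composite.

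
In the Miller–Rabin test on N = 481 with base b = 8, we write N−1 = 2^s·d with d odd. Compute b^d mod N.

31

481 − 1 = 480 = 2^5 · 15, so d = 15.
8^1 ≡ 8 (mod 481)
8^2 ≡ 8^2 = 64 ≡ 64 (mod 481)
8^4 ≡ 64^2 = 4096 ≡ 248 (mod 481)
8^8 ≡ 248^2 = 61504 ≡ 417 (mod 481)
15 = 8 + 4 + 2 + 1 in binary powers of 2.
So 8^15 ≡ 417 · 248 · 64 · 8 ≡ 31 (mod 481).
Squaring chain: 31 → 480 → 1 → 1 → 1; reaches −1, so base 8 does not prove 481 composite.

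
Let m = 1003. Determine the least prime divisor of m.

17

1003 is odd.
Digit sum 4, not divisible by 3.
Ends in 3: not divisible by 5.
7: 1003 = 7·143 + 2
11: 1003 = 11·91 + 2
13: 1003 = 13·77 + 2
17: 1003 = 17·59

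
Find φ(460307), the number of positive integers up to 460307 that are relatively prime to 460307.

440640

Factor: 460307 = 41 · 103 · 109.
φ(460307) = (41−1) · (103−1) · (109−1) = 40 · 102 · 108 = 440640.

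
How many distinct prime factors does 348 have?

3

348 = 2^2 · 87
87 = 3 · 29
348 = 2^2 · 3 · 29, which has 3 distinct prime factors.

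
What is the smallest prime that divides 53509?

73

53509 is odd.
Digit sum 22, not divisible by 3.
Ends in 9: not divisible by 5.
7: 53509 = 7·7644 + 1
11: 53509 = 11·4864 + 5
13: 53509 = 13·4116 + 1
17: 53509 = 17·3147 + 10
19: 53509 = 19·2816 + 5
23: 53509 = 23·2326 + 11
29: 53509 = 29·1845 + 4
31: 53509 = 31·1726 + 3
37: 53509 = 37·1446 + 7
41: 53509 = 41·1305 + 4
43: 53509 = 43·1244 + 17
47: 53509 = 47·1138 + 23
53: 53509 = 53·1009 + 32
59: 53509 = 59·906 + 55
61: 53509 = 61·877 + 12
67: 53509 = 67·798 + 43
71: 53509 = 71·753 + 46
73: 53509 = 73·733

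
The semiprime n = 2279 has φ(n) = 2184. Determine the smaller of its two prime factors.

43

φ(n) = (p−1)(q−1) = n − (p+q) + 1, so p + q = 2279 − 2184 + 1 = 96.
p and q are the roots of t² − 96t + 2279 = 0.
Discriminant: 96² − 4·2279 = 9216 − 9116 = 100; √100 = 10.
q = (96 − 10)/2 = 43, p = (96 + 10)/2 = 53.
Check: 43 · 53 = 2279.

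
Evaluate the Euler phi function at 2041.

Factor: 2041 = 13 · 157.
φ(2041) = (13−1) · (157−1) = 12 · 156 = 1872.

1872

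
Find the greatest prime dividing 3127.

59

3127 = 53 · 59
59 is prime.
So 3127 = 53 · 59; the largest prime factor is 59.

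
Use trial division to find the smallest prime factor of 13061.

37

13061 is odd.
Digit sum 11, not divisible by 3.
Ends in 1: not divisible by 5.
7: 13061 = 7·1865 + 6
11: 13061 = 11·1187 + 4
13: 13061 = 13·1004 + 9
17: 13061 = 17·768 + 5
19: 13061 = 19·687 + 8
23: 13061 = 23·567 + 20
29: 13061 = 29·450 + 11
31: 13061 = 31·421 + 10
37: 13061 = 37·353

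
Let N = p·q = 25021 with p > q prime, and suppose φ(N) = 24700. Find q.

131

φ(n) = (p−1)(q−1) = n − (p+q) + 1, so p + q = 25021 − 24700 + 1 = 322.
p and q are the roots of t² − 322t + 25021 = 0.
Discriminant: 322² − 4·25021 = 103684 − 100084 = 3600; √3600 = 60.
q = (322 − 60)/2 = 131, p = (322 + 60)/2 = 191.
Check: 131 · 191 = 25021.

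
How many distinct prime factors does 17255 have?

17255 = 5 · 3451
3451 = 7 · 493
493 = 17 · 29
17255 = 5 · 7 · 17 · 29, which has 4 distinct prime factors.

4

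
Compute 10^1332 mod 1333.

686

10^1 ≡ 10 (mod 1333)
10^2 ≡ 10^2 = 100 ≡ 100 (mod 1333)
10^4 ≡ 100^2 = 10000 ≡ 669 (mod 1333)
10^8 ≡ 669^2 = 447561 ≡ 1006 (mod 1333)
10^16 ≡ 1006^2 = 1012036 ≡ 289 (mod 1333)
10^32 ≡ 289^2 = 83521 ≡ 875 (mod 1333)
10^64 ≡ 875^2 = 765625 ≡ 483 (mod 1333)
10^128 ≡ 483^2 = 233289 ≡ 14 (mod 1333)
10^256 ≡ 14^2 = 196 ≡ 196 (mod 1333)
10^512 ≡ 196^2 = 38416 ≡ 1092 (mod 1333)
10^1024 ≡ 1092^2 = 1192464 ≡ 762 (mod 1333)
1332 = 1024 + 256 + 32 + 16 + 4 in binary powers of 2.
So 10^1332 ≡ 762 · 196 · 875 · 289 · 669 ≡ 686 (mod 1333).
Since 686 ≠ 1, base 10 is a Fermat witness: 1333 is composite.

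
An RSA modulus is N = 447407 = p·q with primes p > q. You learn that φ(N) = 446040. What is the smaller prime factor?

541

φ(n) = (p−1)(q−1) = n − (p+q) + 1, so p + q = 447407 − 446040 + 1 = 1368.
p and q are the roots of t² − 1368t + 447407 = 0.
Discriminant: 1368² − 4·447407 = 1871424 − 1789628 = 81796; √81796 = 286.
q = (1368 − 286)/2 = 541, p = (1368 + 286)/2 = 827.
Check: 541 · 827 = 447407.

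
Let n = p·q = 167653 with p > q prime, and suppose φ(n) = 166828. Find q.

φ(n) = (p−1)(q−1) = n − (p+q) + 1, so p + q = 167653 − 166828 + 1 = 826.
p and q are the roots of t² − 826t + 167653 = 0.
Discriminant: 826² − 4·167653 = 682276 − 670612 = 11664; √11664 = 108.
q = (826 − 108)/2 = 359, p = (826 + 108)/2 = 467.
Check: 359 · 467 = 167653.

359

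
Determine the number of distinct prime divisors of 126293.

3

126293 = 17^2 · 437
437 = 19 · 23
126293 = 17^2 · 19 · 23, which has 3 distinct prime factors.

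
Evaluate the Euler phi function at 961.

930

Factor: 961 = 31^2.
φ(961) = 31^1·(31−1) = 930.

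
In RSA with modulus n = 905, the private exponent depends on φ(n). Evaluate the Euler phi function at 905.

720

Factor: 905 = 5 · 181.
φ(905) = (5−1) · (181−1) = 4 · 180 = 720.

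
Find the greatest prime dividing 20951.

20951 = 7 · 2993
2993 = 41 · 73
73 is prime.
So 20951 = 7 · 41 · 73; the largest prime factor is 73.

73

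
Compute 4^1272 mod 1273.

729

4^1 ≡ 4 (mod 1273)
4^2 ≡ 4^2 = 16 ≡ 16 (mod 1273)
4^4 ≡ 16^2 = 256 ≡ 256 (mod 1273)
4^8 ≡ 256^2 = 65536 ≡ 613 (mod 1273)
4^16 ≡ 613^2 = 375769 ≡ 234 (mod 1273)
4^32 ≡ 234^2 = 54756 ≡ 17 (mod 1273)
4^64 ≡ 17^2 = 289 ≡ 289 (mod 1273)
4^128 ≡ 289^2 = 83521 ≡ 776 (mod 1273)
4^256 ≡ 776^2 = 602176 ≡ 47 (mod 1273)
4^512 ≡ 47^2 = 2209 ≡ 936 (mod 1273)
4^1024 ≡ 936^2 = 876096 ≡ 272 (mod 1273)
1272 = 1024 + 128 + 64 + 32 + 16 + 8 in binary powers of 2.
So 4^1272 ≡ 272 · 776 · 289 · 17 · 234 · 613 ≡ 729 (mod 1273).
Since 729 ≠ 1, base 4 is a Fermat witness: 1273 is composite.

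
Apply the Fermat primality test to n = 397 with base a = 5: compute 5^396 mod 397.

1

5^1 ≡ 5 (mod 397)
5^2 ≡ 5^2 = 25 ≡ 25 (mod 397)
5^4 ≡ 25^2 = 625 ≡ 228 (mod 397)
5^8 ≡ 228^2 = 51984 ≡ 374 (mod 397)
5^16 ≡ 374^2 = 139876 ≡ 132 (mod 397)
5^32 ≡ 132^2 = 17424 ≡ 353 (mod 397)
5^64 ≡ 353^2 = 124609 ≡ 348 (mod 397)
5^128 ≡ 348^2 = 121104 ≡ 19 (mod 397)
5^256 ≡ 19^2 = 361 ≡ 361 (mod 397)
396 = 256 + 128 + 8 + 4 in binary powers of 2.
So 5^396 ≡ 361 · 19 · 374 · 228 ≡ 1 (mod 397).
Since the result is 1, base 5 gives no evidence that 397 is composite.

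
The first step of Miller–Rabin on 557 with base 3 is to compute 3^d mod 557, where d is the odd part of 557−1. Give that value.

439

557 − 1 = 556 = 2^2 · 139, so d = 139.
3^1 ≡ 3 (mod 557)
3^2 ≡ 3^2 = 9 ≡ 9 (mod 557)
3^4 ≡ 9^2 = 81 ≡ 81 (mod 557)
3^8 ≡ 81^2 = 6561 ≡ 434 (mod 557)
3^16 ≡ 434^2 = 188356 ≡ 90 (mod 557)
3^32 ≡ 90^2 = 8100 ≡ 302 (mod 557)
3^64 ≡ 302^2 = 91204 ≡ 413 (mod 557)
3^128 ≡ 413^2 = 170569 ≡ 127 (mod 557)
139 = 128 + 8 + 2 + 1 in binary powers of 2.
So 3^139 ≡ 127 · 434 · 9 · 3 ≡ 439 (mod 557).
Squaring chain: 439 → 556; reaches −1, so base 3 does not prove 557 composite.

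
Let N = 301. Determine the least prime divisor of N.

7

301 is odd.
Digit sum 4, not divisible by 3.
Ends in 1: not divisible by 5.
7: 301 = 7·43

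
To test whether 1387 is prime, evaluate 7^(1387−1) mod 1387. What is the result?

1122

7^1 ≡ 7 (mod 1387)
7^2 ≡ 7^2 = 49 ≡ 49 (mod 1387)
7^4 ≡ 49^2 = 2401 ≡ 1014 (mod 1387)
7^8 ≡ 1014^2 = 1028196 ≡ 429 (mod 1387)
7^16 ≡ 429^2 = 184041 ≡ 957 (mod 1387)
7^32 ≡ 957^2 = 915849 ≡ 429 (mod 1387)
7^64 ≡ 429^2 = 184041 ≡ 957 (mod 1387)
7^128 ≡ 957^2 = 915849 ≡ 429 (mod 1387)
7^256 ≡ 429^2 = 184041 ≡ 957 (mod 1387)
7^512 ≡ 957^2 = 915849 ≡ 429 (mod 1387)
7^1024 ≡ 429^2 = 184041 ≡ 957 (mod 1387)
1386 = 1024 + 256 + 64 + 32 + 8 + 2 in binary powers of 2.
So 7^1386 ≡ 957 · 957 · 957 · 429 · 429 · 49 ≡ 1122 (mod 1387).
Since 1122 ≠ 1, base 7 is a Fermat witness: 1387 is composite.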